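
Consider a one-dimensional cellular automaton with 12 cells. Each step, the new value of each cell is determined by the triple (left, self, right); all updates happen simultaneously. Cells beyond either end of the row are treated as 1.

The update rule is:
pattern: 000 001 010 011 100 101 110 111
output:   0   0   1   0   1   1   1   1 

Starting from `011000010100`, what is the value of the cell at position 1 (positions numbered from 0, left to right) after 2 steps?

1

101100011110
110110001111
position 1 holds 1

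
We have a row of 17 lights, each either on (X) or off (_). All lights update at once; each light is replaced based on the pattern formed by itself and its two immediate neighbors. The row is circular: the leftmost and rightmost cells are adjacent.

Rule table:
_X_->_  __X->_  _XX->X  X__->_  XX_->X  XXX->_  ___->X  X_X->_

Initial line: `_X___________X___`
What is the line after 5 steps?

_X_X___X___X_X_XX

___XXXXXXXXX___XX
_X_X_______X_X_XX
_____XXXXX_____XX
_XXX_X___X_XXX_XX
_X_X___X___X_X_XX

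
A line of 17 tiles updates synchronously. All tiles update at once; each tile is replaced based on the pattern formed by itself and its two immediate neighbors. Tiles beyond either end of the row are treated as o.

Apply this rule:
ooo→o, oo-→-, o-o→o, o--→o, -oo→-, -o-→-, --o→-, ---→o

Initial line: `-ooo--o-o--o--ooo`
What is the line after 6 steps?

-o-o-o-o-o--o-o--

o-o-o--o-o--o--oo
-o-o-o--o-o--o--o
o-o-o-o--o-o--o--
-o-o-o-o--o-o--o-
o-o-o-o-o--o-o--o
-o-o-o-o-o--o-o--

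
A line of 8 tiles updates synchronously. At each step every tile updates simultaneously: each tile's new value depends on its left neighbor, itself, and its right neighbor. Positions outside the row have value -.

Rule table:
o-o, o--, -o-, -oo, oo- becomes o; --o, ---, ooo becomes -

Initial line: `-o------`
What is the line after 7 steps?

-oo-----
-ooo----
-o-oo---
-ooooo--
-o---oo-
-oo--ooo
-ooo-o-o

-ooo-o-o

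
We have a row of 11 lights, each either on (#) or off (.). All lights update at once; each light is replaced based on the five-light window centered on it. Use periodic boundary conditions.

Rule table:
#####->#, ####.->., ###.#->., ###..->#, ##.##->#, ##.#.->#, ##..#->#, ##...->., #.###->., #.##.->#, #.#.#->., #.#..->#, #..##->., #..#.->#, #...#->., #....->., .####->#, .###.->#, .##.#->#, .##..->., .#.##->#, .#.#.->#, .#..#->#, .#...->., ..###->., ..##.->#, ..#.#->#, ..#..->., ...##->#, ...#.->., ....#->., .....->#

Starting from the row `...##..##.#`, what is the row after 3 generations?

##.#.#.#.##

..##.#.####
#.###.#.#.#
##.#.#.#.##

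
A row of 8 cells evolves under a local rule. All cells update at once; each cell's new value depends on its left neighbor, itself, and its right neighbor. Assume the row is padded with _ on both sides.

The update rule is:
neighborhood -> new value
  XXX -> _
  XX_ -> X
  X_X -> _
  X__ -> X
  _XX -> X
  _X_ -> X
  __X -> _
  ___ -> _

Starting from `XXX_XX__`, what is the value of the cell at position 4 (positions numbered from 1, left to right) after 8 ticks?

X_X_XXX_
X_X_X_XX
X_X_X_XX  (fixed point — unchanged through tick 8)
position 4 holds _

_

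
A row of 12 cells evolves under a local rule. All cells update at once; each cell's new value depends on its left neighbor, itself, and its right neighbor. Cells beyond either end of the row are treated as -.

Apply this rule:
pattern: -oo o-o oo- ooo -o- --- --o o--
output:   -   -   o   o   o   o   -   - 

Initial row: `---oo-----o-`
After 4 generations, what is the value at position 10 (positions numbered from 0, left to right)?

o

generation 1: oo--o-ooo-o-
generation 2: -o--o--oo-o-
generation 3: -o--o---o-o-
generation 4: -o--o-o-o-o-
position 10 holds o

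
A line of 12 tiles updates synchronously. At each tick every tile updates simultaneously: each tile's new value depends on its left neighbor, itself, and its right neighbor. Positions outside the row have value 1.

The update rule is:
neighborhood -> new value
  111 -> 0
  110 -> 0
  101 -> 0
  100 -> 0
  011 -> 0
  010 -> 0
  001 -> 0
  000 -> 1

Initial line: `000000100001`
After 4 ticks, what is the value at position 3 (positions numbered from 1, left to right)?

011110001100
000000100000
011110001110
000000100000
position 3 holds 0

0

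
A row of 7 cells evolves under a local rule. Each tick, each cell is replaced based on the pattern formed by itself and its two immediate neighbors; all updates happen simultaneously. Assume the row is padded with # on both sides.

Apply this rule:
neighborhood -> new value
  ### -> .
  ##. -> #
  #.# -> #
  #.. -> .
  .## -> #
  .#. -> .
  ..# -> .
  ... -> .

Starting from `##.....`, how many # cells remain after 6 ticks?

tick 1: .#.....
tick 2: #......
tick 3: #......  (fixed point — unchanged through tick 6)
count of #: 1

1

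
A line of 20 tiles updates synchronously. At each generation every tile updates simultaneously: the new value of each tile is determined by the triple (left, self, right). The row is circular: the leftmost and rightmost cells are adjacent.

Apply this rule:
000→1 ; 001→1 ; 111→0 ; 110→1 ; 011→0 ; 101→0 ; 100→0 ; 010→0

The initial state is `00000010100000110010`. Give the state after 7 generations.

11111100001111010100
00000101110001000001
01111000010110011110
10001011100010100010
00110000101100001100
11010111000101110101
01000001011000010000

01000001011000010000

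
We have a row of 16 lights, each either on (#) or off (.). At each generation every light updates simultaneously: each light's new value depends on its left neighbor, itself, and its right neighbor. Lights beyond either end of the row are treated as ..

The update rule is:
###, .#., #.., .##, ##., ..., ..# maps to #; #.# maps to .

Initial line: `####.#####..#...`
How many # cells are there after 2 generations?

####.###########
####.###########
count of #: 15

15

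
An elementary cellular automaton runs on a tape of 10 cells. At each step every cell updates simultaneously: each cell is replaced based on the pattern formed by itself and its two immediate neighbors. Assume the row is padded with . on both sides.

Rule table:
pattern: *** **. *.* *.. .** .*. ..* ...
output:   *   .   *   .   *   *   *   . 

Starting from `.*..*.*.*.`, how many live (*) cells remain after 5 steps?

5

**.******.
*.******..
*******...
******....
*****.....
count of *: 5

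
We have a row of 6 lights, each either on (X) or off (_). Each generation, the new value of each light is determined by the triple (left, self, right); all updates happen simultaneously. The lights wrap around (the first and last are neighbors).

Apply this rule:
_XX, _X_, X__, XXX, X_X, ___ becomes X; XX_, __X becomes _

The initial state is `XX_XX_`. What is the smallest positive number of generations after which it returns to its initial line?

3

generation 1: X_XX_X
generation 2: _XX_XX
generation 3: XX_XX_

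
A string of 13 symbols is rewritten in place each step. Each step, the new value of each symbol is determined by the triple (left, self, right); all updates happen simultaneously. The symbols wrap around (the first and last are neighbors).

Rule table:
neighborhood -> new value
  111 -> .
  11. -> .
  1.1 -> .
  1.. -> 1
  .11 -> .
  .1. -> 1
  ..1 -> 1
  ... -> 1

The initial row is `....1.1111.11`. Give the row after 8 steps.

.....11111111

11111........
.....11111111
11111........  (repeats step 1; period 2)
step 8: .....11111111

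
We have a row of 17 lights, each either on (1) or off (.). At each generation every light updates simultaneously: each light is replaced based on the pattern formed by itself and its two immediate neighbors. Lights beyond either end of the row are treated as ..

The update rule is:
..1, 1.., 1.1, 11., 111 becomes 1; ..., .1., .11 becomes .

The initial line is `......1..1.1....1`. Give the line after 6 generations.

1.1.1.1.1.1.11.1.

.....1.11.1.1..1.
....1.1.11.1.11.1
...1.1.1.11.1.11.
..1.1.1.1.11.1.11
.1.1.1.1.1.11.1.1
1.1.1.1.1.1.11.1.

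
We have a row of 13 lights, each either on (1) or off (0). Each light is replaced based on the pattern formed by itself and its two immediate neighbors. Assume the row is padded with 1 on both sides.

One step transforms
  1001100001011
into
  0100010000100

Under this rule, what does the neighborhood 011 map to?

0

At position 3 the neighborhood is 011; the next row has 0 there.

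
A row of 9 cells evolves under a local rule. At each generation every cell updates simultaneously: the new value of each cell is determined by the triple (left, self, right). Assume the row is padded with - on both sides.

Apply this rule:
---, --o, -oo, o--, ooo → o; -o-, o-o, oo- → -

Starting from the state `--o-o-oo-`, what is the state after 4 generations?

oooo--oo-

oo----o-o
o-oooo---
--ooo-ooo
oooo--oo-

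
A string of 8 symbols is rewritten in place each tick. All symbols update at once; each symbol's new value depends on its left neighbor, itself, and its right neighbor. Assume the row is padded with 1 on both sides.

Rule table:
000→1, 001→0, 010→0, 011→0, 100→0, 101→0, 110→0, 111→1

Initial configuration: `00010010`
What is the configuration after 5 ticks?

tick 1: 01000000
tick 2: 00011110
tick 3: 01001100
tick 4: 00000000
tick 5: 01111110

01111110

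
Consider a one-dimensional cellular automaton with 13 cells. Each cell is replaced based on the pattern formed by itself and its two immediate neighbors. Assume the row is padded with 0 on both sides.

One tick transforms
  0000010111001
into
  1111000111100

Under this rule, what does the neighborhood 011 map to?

At position 7 the neighborhood is 011; the next row has 1 there.

1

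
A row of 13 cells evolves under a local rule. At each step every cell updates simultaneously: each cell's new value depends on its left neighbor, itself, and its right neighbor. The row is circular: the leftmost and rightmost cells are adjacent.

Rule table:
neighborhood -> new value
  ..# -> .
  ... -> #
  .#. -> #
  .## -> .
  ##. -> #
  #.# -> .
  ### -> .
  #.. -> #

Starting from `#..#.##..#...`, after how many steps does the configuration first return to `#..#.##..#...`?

26

##.#..##.###.
.#.##..#...#.
.#..##.###.##
.##..#...#..#
..##.###.##.#
#..#...#..#.#
##.###.##.#..
.#...#..#.##.
.###.##.#..##
...#..#.##..#
##.##.#..##.#
.#..#.##..#..
.##.#..##.###
..#.##..#...#
#.#..##.###.#
#.##..#...#..
#..##.###.##.
##..#...#..#.
.##.###.##.#.
..#...#..#.##
#.###.##.#..#
#...#..#.##..
###.##.#..##.
..#..#.##..#.
#.##.#..##.##
#..#.##..#...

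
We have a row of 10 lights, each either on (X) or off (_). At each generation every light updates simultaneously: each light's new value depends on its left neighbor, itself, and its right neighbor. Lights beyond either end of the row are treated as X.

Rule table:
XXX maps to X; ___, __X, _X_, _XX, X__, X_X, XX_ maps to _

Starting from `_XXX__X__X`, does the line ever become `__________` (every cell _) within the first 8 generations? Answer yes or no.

__X_______
__________
all cells are _ at generation 2

yes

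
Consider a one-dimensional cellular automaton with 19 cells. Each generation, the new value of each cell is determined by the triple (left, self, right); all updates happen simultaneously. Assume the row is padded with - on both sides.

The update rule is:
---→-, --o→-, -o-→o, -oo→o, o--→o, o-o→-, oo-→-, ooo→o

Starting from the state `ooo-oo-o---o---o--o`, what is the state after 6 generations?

o-o-oo-o-o-o-o-o--o

oo--o--oo--oo--oo-o
o-o-oo-o-o-o-o-o--o
o-o-o--o-o-o-o-oo-o
o-o-oo-o-o-o-o-o--o  (repeats generation 2; period 2)
generation 6: o-o-oo-o-o-o-o-o--o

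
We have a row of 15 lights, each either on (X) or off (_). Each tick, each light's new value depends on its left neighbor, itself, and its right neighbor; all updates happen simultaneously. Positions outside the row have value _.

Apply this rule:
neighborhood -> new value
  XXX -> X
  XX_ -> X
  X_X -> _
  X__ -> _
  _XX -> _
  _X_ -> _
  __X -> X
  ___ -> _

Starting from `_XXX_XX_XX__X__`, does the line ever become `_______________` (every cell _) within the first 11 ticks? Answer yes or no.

yes

tick 1: X_XX__X__X_X___
tick 2: ___X_X__X______
tick 3: __X____X_______
tick 4: _X____X________
tick 5: X____X_________
tick 6: ____X__________
tick 7: ___X___________
tick 8: __X____________
tick 9: _X_____________
tick 10: X______________
tick 11: _______________
all cells are _ at tick 11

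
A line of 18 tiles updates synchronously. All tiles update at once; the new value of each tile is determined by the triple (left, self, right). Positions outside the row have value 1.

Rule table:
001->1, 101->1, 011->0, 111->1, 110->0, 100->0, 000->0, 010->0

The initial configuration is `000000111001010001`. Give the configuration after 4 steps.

000001010010100010
000010100101000101
000101001010001010
001010010100010101

001010010100010101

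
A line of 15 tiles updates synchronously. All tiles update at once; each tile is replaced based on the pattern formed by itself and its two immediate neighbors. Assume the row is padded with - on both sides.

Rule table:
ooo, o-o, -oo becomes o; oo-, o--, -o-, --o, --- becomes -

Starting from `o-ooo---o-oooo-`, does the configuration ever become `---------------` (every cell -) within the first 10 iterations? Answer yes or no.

-ooo-----oooo--
-oo------ooo---
-o-------oo----
---------o-----
---------------
all cells are - at iteration 5

yes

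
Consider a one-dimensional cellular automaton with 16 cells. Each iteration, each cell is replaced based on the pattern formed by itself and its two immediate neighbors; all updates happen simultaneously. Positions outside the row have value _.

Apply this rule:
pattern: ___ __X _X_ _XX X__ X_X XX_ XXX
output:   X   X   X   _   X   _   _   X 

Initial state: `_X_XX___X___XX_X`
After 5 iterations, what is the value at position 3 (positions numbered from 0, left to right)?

iteration 1: XX___XXXXXXX___X
iteration 2: __XXX_XXXXX_XXXX
iteration 3: XX_X___XXX___XX_
iteration 4: ___XXXX_X_XXX__X
iteration 5: XXX_XX__X__X_XXX
position 3 holds _

_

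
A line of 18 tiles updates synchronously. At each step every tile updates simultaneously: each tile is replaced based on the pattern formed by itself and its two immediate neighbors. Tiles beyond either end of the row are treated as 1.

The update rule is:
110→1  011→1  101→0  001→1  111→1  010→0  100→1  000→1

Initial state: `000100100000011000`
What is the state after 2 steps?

111011011111111111

111011011111111111
111011011111111111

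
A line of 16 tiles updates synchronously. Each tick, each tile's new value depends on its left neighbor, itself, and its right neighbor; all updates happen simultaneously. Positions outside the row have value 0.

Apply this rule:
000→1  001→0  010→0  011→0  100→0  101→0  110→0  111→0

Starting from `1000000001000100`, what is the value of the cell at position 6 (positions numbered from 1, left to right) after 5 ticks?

1

0011111100010001
1000000001000100  (repeats tick 0; period 2)
tick 5: 0011111100010001
position 6 holds 1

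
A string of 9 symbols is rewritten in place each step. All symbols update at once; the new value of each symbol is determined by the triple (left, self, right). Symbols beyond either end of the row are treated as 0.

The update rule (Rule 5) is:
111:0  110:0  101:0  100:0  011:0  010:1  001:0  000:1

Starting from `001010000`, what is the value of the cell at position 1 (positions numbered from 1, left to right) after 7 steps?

1

101010111
101010000
101010111  (repeats step 1; period 2)
step 7: 101010111
position 1 holds 1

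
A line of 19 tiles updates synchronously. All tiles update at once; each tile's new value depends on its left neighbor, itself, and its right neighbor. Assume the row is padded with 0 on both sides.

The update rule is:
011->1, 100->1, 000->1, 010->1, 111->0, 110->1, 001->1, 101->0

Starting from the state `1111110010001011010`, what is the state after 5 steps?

1000011111111011011
1111110000001011011
1000011111111011011  (repeats step 1; period 2)
step 5: 1000011111111011011

1000011111111011011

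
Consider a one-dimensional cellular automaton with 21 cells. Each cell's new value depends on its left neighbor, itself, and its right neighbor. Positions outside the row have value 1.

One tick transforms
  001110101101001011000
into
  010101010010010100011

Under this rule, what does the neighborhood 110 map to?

0

At position 4 the neighborhood is 110; the next row has 0 there.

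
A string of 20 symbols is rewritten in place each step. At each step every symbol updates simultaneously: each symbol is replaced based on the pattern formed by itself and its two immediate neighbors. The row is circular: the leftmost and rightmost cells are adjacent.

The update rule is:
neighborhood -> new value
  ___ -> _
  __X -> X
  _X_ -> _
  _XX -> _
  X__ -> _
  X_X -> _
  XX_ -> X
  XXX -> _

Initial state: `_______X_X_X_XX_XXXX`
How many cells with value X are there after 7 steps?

______X_______X____X
_____X_______X____X_
____X_______X____X__
___X_______X____X___
__X_______X____X____
_X_______X____X_____
X_______X____X______
count of X: 3

3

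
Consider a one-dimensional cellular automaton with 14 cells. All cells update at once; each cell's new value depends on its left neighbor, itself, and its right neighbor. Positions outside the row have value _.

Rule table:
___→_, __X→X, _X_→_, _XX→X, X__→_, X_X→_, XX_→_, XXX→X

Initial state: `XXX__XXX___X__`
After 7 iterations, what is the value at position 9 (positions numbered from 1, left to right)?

iteration 1: XX__XXX___X___
iteration 2: X__XXX___X____
iteration 3: __XXX___X_____
iteration 4: _XXX___X______
iteration 5: XXX___X_______
iteration 6: XX___X________
iteration 7: X___X_________
position 9 holds _

_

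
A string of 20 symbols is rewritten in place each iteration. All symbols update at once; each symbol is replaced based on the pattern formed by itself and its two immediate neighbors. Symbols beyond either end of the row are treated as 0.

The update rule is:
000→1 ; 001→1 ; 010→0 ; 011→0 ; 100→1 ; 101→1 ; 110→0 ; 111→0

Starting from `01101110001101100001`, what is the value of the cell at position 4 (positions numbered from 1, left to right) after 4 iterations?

iteration 1: 10010001110010011110
iteration 2: 01101110001101100001  (repeats iteration 0; period 2)
iteration 4: 01101110001101100001
position 4 holds 0

0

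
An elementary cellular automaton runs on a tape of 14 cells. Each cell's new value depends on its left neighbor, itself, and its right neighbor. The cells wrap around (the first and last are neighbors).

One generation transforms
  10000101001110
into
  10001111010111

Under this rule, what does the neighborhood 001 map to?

1

At position 4 the neighborhood is 001; the next row has 1 there.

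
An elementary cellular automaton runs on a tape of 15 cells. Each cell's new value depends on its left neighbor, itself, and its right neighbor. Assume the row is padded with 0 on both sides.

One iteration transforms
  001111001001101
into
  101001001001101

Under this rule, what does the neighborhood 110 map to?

1

At position 5 the neighborhood is 110; the next row has 1 there.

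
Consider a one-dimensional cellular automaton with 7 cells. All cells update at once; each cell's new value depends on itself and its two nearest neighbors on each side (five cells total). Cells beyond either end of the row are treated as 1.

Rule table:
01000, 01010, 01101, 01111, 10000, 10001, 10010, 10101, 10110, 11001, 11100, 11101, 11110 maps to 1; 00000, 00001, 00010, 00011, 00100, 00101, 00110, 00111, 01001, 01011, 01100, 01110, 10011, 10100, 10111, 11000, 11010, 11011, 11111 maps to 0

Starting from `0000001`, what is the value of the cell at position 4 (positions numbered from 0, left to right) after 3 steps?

0100000
0011000
1000010
position 4 holds 0

0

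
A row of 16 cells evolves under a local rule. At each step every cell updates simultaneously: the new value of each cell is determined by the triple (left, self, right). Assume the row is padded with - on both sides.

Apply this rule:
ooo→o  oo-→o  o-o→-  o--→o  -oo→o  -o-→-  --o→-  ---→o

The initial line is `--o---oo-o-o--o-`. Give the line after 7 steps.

oo-oo-ooooooo-oo

o--oo-oo----o--o
-o-oo-ooooo--o--
---oo-oooooo--oo
oo-oo-ooooooo-oo
oo-oo-ooooooo-oo  (fixed point — unchanged through step 7)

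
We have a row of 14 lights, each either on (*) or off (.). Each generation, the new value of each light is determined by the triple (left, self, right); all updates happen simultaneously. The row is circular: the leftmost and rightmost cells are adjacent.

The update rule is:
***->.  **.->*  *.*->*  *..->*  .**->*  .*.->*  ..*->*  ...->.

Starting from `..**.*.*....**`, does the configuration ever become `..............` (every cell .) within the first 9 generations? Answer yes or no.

no

*********..***
........****..
.......**..**.
......********
*....**......*
**..****....**
.****..**..**.
**..**********
.****.........
generation 9 is .****........., still not uniform .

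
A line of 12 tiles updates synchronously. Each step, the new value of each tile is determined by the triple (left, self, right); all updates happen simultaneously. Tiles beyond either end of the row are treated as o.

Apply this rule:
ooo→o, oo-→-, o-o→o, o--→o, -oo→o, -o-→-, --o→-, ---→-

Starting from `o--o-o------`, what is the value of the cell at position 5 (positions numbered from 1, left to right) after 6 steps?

-o--o-o-----
o-o--o-o----
-o-o--o-o---
o-o-o--o-o--
-o-o-o--o-o-
o-o-o-o--o-o
position 5 holds o

o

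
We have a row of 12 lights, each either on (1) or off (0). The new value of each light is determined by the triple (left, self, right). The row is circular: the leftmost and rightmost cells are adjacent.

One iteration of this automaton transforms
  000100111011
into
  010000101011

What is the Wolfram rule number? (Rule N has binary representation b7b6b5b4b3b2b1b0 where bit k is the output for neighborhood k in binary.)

73

position 7: 111 → 0  (bit 7 = 0)
position 8: 110 → 1  (bit 6 = 1)
position 9: 101 → 0  (bit 5 = 0)
position 0: 100 → 0  (bit 4 = 0)
position 6: 011 → 1  (bit 3 = 1)
position 3: 010 → 0  (bit 2 = 0)
position 2: 001 → 0  (bit 1 = 0)
position 1: 000 → 1  (bit 0 = 1)
bits b7..b0 = 01001001 = 73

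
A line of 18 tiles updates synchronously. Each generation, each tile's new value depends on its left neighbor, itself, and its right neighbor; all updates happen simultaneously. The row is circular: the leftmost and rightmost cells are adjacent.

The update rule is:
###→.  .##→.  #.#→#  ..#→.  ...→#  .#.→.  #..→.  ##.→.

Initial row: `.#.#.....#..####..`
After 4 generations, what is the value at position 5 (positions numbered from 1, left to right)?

..#..###.........#
.........#######..
########.........#
.........#######..
position 5 holds .

.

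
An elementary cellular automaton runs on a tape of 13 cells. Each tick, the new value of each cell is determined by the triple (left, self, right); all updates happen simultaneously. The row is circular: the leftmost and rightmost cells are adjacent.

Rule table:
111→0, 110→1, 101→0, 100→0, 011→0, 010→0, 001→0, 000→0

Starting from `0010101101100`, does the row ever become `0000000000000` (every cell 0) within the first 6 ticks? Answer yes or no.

0000000100100
0000000000000
all cells are 0 at tick 2

yes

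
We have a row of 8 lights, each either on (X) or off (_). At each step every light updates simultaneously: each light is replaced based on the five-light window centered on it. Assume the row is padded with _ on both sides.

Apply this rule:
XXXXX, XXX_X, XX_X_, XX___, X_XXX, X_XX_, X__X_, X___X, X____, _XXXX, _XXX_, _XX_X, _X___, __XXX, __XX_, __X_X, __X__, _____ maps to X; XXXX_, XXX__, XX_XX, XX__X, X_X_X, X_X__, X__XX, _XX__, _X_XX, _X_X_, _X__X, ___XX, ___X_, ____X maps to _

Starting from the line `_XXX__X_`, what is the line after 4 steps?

_XX__XXX
_X___XX_
_XXX_X_X
_XXXX___

_XXXX___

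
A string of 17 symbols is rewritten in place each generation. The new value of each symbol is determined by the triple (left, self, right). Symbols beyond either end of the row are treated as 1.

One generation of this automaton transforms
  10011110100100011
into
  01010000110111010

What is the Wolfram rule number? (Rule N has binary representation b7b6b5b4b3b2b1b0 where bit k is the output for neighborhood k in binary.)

29

position 4: 111 → 0  (bit 7 = 0)
position 0: 110 → 0  (bit 6 = 0)
position 7: 101 → 0  (bit 5 = 0)
position 1: 100 → 1  (bit 4 = 1)
position 3: 011 → 1  (bit 3 = 1)
position 8: 010 → 1  (bit 2 = 1)
position 2: 001 → 0  (bit 1 = 0)
position 13: 000 → 1  (bit 0 = 1)
bits b7..b0 = 00011101 = 29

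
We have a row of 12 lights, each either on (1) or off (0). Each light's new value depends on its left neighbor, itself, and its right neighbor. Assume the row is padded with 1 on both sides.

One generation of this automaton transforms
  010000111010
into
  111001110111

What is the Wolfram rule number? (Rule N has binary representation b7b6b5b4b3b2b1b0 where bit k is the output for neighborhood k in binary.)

190

position 7: 111 → 1  (bit 7 = 1)
position 8: 110 → 0  (bit 6 = 0)
position 0: 101 → 1  (bit 5 = 1)
position 2: 100 → 1  (bit 4 = 1)
position 6: 011 → 1  (bit 3 = 1)
position 1: 010 → 1  (bit 2 = 1)
position 5: 001 → 1  (bit 1 = 1)
position 3: 000 → 0  (bit 0 = 0)
bits b7..b0 = 10111110 = 190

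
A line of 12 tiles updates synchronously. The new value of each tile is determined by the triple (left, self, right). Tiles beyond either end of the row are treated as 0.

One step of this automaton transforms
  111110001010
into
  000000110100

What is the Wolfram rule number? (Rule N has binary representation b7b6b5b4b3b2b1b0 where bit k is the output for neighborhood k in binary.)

position 1: 111 → 0  (bit 7 = 0)
position 4: 110 → 0  (bit 6 = 0)
position 9: 101 → 1  (bit 5 = 1)
position 5: 100 → 0  (bit 4 = 0)
position 0: 011 → 0  (bit 3 = 0)
position 8: 010 → 0  (bit 2 = 0)
position 7: 001 → 1  (bit 1 = 1)
position 6: 000 → 1  (bit 0 = 1)
bits b7..b0 = 00100011 = 35

35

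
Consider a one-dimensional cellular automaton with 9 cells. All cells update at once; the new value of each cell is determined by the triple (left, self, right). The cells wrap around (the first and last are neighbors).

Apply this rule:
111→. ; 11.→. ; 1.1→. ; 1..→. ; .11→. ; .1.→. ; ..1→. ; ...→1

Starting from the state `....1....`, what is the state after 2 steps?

....1....

111...111
....1....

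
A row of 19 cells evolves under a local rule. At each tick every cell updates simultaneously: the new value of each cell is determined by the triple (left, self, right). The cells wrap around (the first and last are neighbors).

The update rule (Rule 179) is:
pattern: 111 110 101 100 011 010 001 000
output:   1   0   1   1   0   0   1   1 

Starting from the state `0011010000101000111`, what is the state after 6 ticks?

0011010110101010101

1100101111010111010
0011010110101010101
1100101001010101010
0011010110101010101  (repeats tick 2; period 2)
tick 6: 0011010110101010101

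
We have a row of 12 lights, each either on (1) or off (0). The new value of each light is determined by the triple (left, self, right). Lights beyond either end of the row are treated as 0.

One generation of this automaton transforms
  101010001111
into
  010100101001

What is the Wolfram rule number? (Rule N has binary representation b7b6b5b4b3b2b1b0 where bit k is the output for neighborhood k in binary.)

position 9: 111 → 0  (bit 7 = 0)
position 11: 110 → 1  (bit 6 = 1)
position 1: 101 → 1  (bit 5 = 1)
position 5: 100 → 0  (bit 4 = 0)
position 8: 011 → 1  (bit 3 = 1)
position 0: 010 → 0  (bit 2 = 0)
position 7: 001 → 0  (bit 1 = 0)
position 6: 000 → 1  (bit 0 = 1)
bits b7..b0 = 01101001 = 105

105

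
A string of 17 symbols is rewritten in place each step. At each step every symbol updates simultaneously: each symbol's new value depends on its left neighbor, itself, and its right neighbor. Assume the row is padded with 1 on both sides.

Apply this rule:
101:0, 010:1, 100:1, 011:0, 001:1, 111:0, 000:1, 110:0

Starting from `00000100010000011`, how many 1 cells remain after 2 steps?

step 1: 11111111111111100
step 2: 00000000000000011
count of 1: 2

2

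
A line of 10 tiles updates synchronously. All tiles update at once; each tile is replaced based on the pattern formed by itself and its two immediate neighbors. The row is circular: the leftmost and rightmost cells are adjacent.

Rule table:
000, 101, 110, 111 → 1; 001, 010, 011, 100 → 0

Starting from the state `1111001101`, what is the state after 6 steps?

0011011001

1111000110
0111010011
1011100001
1101101100
0110110100
0011011001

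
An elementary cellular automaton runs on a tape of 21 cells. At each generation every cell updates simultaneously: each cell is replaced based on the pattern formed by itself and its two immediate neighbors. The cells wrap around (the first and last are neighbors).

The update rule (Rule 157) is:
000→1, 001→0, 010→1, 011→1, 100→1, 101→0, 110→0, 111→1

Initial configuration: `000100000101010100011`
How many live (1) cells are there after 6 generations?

10

110111110101010111010
100111100101010110010
110111010101010101010
100110010101010101010
110101010101010101010
100101010101010101010
count of 1: 10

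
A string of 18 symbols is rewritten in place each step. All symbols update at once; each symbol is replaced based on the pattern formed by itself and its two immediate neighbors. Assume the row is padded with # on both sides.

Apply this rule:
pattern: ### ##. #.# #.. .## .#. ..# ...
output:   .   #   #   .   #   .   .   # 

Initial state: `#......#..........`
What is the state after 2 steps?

step 1: #.####...########.
step 2: ###..#.#.#......##

###..#.#.#......##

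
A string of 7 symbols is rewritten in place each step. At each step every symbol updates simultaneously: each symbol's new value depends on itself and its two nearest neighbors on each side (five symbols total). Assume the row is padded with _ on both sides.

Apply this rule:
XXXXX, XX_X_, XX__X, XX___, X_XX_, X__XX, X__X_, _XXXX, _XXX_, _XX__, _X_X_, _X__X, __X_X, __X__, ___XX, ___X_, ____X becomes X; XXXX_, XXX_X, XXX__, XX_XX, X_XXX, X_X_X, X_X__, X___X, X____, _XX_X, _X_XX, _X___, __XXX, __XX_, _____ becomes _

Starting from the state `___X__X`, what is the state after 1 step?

_XXXXXX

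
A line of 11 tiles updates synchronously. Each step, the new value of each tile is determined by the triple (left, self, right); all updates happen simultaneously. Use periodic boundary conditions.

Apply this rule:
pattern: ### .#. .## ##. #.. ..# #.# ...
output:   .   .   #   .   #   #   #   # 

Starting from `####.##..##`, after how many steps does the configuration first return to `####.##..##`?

step 1: ....##.###.
step 2: #####.##..#
step 3: .....##.###
step 4: ######.##..
step 5: #.....##.##
step 6: .######.##.
step 7: ##.....##.#
step 8: ..######.##
step 9: ###.....##.
step 10: #..######.#
step 11: .###.....##
step 12: ##..######.
step 13: #.###.....#
step 14: .##..######
step 15: ##.###.....
step 16: #.##..#####
step 17: .##.###....
step 18: ##.##..####
step 19: ..##.###...
step 20: ###.##..###
step 21: ...##.###..
step 22: ####.##..##

22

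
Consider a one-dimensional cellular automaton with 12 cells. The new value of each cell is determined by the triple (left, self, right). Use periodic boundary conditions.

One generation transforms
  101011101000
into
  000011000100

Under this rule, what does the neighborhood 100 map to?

1

At position 9 the neighborhood is 100; the next row has 1 there.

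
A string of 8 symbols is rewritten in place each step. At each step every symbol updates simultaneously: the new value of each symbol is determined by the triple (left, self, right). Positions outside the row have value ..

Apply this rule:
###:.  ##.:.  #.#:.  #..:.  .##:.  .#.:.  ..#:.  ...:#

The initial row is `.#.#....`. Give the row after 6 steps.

.....###
####....
.....###  (repeats step 1; period 2)
step 6: ####....

####....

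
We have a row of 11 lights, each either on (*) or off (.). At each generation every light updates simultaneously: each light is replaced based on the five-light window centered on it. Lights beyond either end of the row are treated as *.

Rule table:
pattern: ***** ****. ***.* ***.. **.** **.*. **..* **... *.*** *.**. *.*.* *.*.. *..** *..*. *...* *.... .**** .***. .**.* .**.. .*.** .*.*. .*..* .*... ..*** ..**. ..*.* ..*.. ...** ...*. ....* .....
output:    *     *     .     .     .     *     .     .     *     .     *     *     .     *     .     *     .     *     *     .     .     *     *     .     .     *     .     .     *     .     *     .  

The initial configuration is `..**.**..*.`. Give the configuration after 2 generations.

..**....*..
..*..**..*.

..*..**..*.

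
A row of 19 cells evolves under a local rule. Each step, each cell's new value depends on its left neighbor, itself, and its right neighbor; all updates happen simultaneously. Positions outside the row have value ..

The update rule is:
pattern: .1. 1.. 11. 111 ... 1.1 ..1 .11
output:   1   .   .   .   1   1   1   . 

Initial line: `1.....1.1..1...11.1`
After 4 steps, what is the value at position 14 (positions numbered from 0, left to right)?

1.1111111.11.11..11
11.......1..1...1..
...1111111.11.111.1
111.......1..1...11
position 14 holds .

.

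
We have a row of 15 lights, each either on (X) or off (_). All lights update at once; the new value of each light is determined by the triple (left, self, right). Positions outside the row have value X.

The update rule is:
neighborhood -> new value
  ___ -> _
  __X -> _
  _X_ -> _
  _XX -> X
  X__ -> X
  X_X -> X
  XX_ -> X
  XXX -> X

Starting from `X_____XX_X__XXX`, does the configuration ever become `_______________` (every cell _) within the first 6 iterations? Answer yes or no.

iteration 1: XX____XXX_X_XXX
iteration 2: XXX___XXXX_XXXX
iteration 3: XXXX__XXXXXXXXX
iteration 4: XXXXX_XXXXXXXXX
iteration 5: XXXXXXXXXXXXXXX
iteration 6: XXXXXXXXXXXXXXX
iteration 6 is XXXXXXXXXXXXXXX, still not uniform _

no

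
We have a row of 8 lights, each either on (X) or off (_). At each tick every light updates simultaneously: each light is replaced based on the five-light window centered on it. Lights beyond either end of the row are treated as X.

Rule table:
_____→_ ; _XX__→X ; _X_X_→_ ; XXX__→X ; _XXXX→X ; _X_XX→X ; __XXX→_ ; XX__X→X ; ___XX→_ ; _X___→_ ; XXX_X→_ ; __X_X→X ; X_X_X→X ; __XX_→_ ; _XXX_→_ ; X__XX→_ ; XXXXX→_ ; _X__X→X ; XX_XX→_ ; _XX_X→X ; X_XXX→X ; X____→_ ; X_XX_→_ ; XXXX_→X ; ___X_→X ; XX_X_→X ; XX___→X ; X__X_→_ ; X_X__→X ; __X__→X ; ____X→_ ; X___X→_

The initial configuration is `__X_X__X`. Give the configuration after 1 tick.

X_X_XX__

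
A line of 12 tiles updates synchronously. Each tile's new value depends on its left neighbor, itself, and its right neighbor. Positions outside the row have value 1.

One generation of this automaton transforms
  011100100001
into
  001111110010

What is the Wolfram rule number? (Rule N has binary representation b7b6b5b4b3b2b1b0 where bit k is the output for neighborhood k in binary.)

214

position 2: 111 → 1  (bit 7 = 1)
position 3: 110 → 1  (bit 6 = 1)
position 0: 101 → 0  (bit 5 = 0)
position 4: 100 → 1  (bit 4 = 1)
position 1: 011 → 0  (bit 3 = 0)
position 6: 010 → 1  (bit 2 = 1)
position 5: 001 → 1  (bit 1 = 1)
position 8: 000 → 0  (bit 0 = 0)
bits b7..b0 = 11010110 = 214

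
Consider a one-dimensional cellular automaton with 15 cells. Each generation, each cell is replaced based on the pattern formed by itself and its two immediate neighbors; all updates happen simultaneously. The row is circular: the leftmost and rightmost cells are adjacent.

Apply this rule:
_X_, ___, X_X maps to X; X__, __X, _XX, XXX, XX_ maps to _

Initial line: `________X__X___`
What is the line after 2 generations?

generation 1: XXXXXXX_X__X_XX
generation 2: _______XX__XX__

_______XX__XX__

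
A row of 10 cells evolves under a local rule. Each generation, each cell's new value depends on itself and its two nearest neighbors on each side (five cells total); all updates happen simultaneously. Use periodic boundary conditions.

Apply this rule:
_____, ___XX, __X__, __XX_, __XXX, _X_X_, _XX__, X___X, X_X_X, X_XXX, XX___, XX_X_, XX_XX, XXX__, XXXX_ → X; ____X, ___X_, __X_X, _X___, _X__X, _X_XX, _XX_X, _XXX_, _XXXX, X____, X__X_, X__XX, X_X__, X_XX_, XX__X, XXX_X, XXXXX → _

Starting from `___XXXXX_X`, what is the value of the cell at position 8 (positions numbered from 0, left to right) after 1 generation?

X

generation 1: _XXX__X_X_
position 8 holds X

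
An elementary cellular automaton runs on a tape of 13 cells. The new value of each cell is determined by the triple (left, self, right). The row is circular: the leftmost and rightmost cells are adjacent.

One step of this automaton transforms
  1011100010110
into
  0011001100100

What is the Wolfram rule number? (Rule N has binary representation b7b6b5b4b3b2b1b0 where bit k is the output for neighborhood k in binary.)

position 3: 111 → 1  (bit 7 = 1)
position 4: 110 → 0  (bit 6 = 0)
position 1: 101 → 0  (bit 5 = 0)
position 5: 100 → 0  (bit 4 = 0)
position 2: 011 → 1  (bit 3 = 1)
position 0: 010 → 0  (bit 2 = 0)
position 7: 001 → 1  (bit 1 = 1)
position 6: 000 → 1  (bit 0 = 1)
bits b7..b0 = 10001011 = 139

139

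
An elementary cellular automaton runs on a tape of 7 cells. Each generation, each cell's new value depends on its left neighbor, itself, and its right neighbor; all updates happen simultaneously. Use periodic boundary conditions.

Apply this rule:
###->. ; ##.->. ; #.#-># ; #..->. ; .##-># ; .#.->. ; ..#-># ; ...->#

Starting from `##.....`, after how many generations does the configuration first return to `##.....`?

14

#..####
..##...
###..##
....##.
#####..
#.....#
..#####
.##....
##..###
...##..
####..#
.....##
.#####.
##.....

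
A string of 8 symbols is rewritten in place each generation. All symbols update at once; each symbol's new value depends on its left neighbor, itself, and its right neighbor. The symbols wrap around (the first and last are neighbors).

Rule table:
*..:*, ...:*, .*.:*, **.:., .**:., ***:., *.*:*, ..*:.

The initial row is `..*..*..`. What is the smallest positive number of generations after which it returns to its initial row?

*.**.***
.*..*...
.**.****
*..*....
**.****.
..*....*
*.****.*
.*....*.
.****.**
*....*..
****.**.
....*..*
***.**.*
...*..*.
**.**.**
..*..*..

16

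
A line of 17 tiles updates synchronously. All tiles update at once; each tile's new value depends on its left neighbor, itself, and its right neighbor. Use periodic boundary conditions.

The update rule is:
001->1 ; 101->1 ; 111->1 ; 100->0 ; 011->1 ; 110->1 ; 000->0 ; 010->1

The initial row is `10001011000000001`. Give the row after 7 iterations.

10011111000000011
10111111000000111
11111111000001111
11111111000011111
11111111000111111
11111111001111111
11111111011111111

11111111011111111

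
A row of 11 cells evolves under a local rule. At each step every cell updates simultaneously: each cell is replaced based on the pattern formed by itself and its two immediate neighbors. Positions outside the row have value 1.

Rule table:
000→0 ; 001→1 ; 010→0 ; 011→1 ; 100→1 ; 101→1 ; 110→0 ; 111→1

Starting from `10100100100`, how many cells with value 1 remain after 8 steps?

10

01011011011
10110110111
01101101111
11011011111
10110111111
01101111111
11011111111
10111111111
count of 1: 10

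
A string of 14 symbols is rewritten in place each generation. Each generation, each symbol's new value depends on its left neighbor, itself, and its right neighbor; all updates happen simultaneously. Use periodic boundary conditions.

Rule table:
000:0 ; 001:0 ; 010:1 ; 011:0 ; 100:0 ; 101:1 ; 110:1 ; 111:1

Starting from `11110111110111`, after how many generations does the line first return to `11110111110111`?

14

generation 1: 11111011111011
generation 2: 11111101111101
generation 3: 11111110111110
generation 4: 01111111011111
generation 5: 10111111101111
generation 6: 11011111110111
generation 7: 11101111111011
generation 8: 11110111111101
generation 9: 11111011111110
generation 10: 01111101111111
generation 11: 10111110111111
generation 12: 11011111011111
generation 13: 11101111101111
generation 14: 11110111110111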